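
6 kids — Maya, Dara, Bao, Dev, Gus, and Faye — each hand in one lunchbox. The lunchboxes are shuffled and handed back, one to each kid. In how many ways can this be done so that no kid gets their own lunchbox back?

265

Let Aᵢ be the assignments in which kid i gets their own lunchbox. We want the size of the complement of A₁∪…∪A_6.
By inclusion–exclusion this is Σ_{j=0}^{6} (−1)^j C(6,j)·(6−j)!.
Computing: 720 − 720 + 360 − 120 + 30 − 6 + 1 = 265.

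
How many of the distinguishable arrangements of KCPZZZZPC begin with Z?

1680

Fix Z in the first position and arrange the remaining 8 letters.
Those 8 letters have C appearing twice, P appearing twice, and Z appearing 3 times, giving (8)!/(3!·2!·2!) = 1680.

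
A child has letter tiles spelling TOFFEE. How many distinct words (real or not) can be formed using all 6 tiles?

TOFFEE has 6 letters with E appearing twice and F appearing twice.
So there are 6! / (2!·2!) = 180 distinguishable arrangements.

180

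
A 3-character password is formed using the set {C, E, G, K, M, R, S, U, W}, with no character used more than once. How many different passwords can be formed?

504

This is a permutation of 3 out of 9: P(9,3) = 9!/6!.
9 × 8 × 7 = 504.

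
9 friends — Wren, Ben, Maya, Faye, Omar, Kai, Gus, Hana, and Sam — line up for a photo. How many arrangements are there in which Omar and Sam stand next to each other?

Treat {Omar, Sam} as a single unit. There are 8 units to order, and the pair itself can be ordered 2 ways.
That gives 2 × 8! = 2 × 40320 = 80640.

80640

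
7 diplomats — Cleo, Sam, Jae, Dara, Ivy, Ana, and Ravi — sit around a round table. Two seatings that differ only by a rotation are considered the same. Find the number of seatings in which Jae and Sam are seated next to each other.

240

Glue Jae and Sam into a block (2 internal orders). Seating 6 units around a circle gives (5)! arrangements.
So 2 × (5)! = 2 × 120 = 240.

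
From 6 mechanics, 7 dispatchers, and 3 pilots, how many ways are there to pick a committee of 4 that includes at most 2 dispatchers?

1470

Split by how many dispatchers are chosen (0 through 2).
Sum: C(7,0)·C(9,4) + C(7,1)·C(9,3) + C(7,2)·C(9,2) = 126 + 588 + 756 = 1470.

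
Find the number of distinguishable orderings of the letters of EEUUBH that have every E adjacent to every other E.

Treat the 2 copies of E as a single block. The multiset to arrange is then {EE, B, H, U, U}, 5 items in all.
That gives (5)!/(2!) = 60 arrangements.

60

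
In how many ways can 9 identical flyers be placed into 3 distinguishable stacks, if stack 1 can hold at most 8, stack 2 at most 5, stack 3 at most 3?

By stars and bars, unrestricted non-negative solutions to x_1+…+x_3 = 9 number C(9+2,2) = 55.
Subtract solutions that violate a single cap (substitute x_i' = x_i − (cap_i+1)): x_1 ≥ 9 gives C(2,2) = 1; x_2 ≥ 6 gives C(5,2) = 10; x_3 ≥ 4 gives C(7,2) = 21. Together 32.
No two caps can be exceeded simultaneously, so the pair terms are all 0.
By inclusion–exclusion the count is 55 − 32 + 0 = 23.

23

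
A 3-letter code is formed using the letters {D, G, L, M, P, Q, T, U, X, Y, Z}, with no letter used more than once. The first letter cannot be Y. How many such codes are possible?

900

The first letter has 11−1 = 10 choices (anything except Y).
The remaining 2 letters are filled from the other 10 symbols without repetition: 10 × 9 = 90.
Total: 10 × 90 = 900.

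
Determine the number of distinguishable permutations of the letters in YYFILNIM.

Letter multiplicities in YYFILNIM: F×1, I×2, L×1, M×1, N×1, Y×2.
So there are 8! / (2!·2!) = 10080 distinguishable arrangements.

10080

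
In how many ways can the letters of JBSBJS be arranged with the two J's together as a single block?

Treat the 2 copies of J as a single block. The multiset to arrange is then {JJ, B, B, S, S}, 5 items in all.
That gives (5)!/(2!·2!) = 30 arrangements.

30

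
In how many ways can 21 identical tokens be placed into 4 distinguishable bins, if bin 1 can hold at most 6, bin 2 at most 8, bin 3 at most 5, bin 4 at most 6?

Without the upper bounds there are C(24,3) = 2024 ways to split 21 among 4 bins.
Subtract solutions that violate a single cap (substitute x_i' = x_i − (cap_i+1)): x_1 ≥ 7 gives C(17,3) = 680; x_2 ≥ 9 gives C(15,3) = 455; x_3 ≥ 6 gives C(18,3) = 816; x_4 ≥ 7 gives C(17,3) = 680. Together 2631.
Add back pairs where two caps are both exceeded: 56 + 165 + 120 + 84 + 56 + 165 = 646.
Subtract triples: 0 + 0 + 4 + 0 = 4.
By inclusion–exclusion the count is 2024 − 2631 + 646 − 4 = 35.

35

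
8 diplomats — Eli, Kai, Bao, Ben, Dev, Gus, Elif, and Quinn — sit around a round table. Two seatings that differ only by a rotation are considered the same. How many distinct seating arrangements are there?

5040

Around a circle, 8 distinct people have 8!/8 = (7)! = 5040 rotationally distinct seatings.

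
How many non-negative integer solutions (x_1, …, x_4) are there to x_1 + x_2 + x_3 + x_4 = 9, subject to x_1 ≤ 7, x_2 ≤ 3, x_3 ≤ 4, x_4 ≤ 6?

By stars and bars, unrestricted non-negative solutions to x_1+…+x_4 = 9 number C(9+3,3) = 220.
Subtract solutions that violate a single cap (substitute x_i' = x_i − (cap_i+1)): x_1 ≥ 8 gives C(4,3) = 4; x_2 ≥ 4 gives C(8,3) = 56; x_3 ≥ 5 gives C(7,3) = 35; x_4 ≥ 7 gives C(5,3) = 10. Together 105.
Add back pairs where two caps are both exceeded: 0 + 0 + 0 + 1 + 0 + 0 = 1.
By inclusion–exclusion the count is 220 − 105 + 1 = 116.

116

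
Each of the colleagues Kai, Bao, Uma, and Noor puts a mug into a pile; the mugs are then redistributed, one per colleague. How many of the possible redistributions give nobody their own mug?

Count assignments avoiding every fixed point. For any j of the 4 colleagues fixed to their own mug, the other 4−j can be arranged in (4−j)! ways.
By inclusion–exclusion this is Σ_{j=0}^{4} (−1)^j C(4,j)·(4−j)!.
Computing: 24 − 24 + 12 − 4 + 1 = 9.

9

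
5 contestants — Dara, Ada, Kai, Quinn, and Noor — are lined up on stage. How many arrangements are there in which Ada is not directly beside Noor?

72

There are 5! = 120 arrangements in all. If Ada and Noor are adjacent, merging them into one block gives 2·(4)! = 48 arrangements.
So 120 − 48 = 72 arrangements keep them apart.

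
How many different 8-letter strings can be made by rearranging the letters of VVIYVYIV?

Letter multiplicities in VVIYVYIV: I×2, V×4, Y×2.
So there are 8! / (4!·2!·2!) = 420 distinguishable arrangements.

420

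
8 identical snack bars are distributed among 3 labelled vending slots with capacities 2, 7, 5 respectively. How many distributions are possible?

By stars and bars, unrestricted non-negative solutions to x_1+…+x_3 = 8 number C(8+2,2) = 45.
Subtract solutions that violate a single cap (substitute x_i' = x_i − (cap_i+1)): x_1 ≥ 3 gives C(7,2) = 21; x_2 ≥ 8 gives C(2,2) = 1; x_3 ≥ 6 gives C(4,2) = 6. Together 28.
No two caps can be exceeded simultaneously, so the pair terms are all 0.
By inclusion–exclusion the count is 45 − 28 + 0 = 17.

17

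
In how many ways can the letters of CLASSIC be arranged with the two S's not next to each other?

Total arrangements of CLASSIC: 7!/(2!·2!) = 1260.
Arrangements with the S's together: treat SS as one letter, giving (6)!/(2!) = 360.
Hence 1260 − 360 = 900.

900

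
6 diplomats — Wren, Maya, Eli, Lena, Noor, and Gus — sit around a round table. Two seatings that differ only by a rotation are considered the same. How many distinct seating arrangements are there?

Fix one person's seat to break rotational symmetry; the remaining 5 people can be arranged in (5)! = 120 ways.

120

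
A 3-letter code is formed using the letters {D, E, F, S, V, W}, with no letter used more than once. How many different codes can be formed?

Choose and order 3 of the 6 symbols: the first letter has 6 options, the next 5, then 4.
That product is 6 × 5 × 4 = 120.

120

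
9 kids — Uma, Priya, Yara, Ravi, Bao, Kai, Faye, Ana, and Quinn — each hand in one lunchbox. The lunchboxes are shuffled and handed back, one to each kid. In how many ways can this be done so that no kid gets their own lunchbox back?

133496

This is the derangement count D_9: permutations of 9 items with no fixed point.
By inclusion–exclusion this is Σ_{j=0}^{9} (−1)^j C(9,j)·(9−j)!.
Computing: 362880 − 362880 + 181440 − 60480 + 15120 − 3024 + 504 − 72 + 9 − 1 = 133496.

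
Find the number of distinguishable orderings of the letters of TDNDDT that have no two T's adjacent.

There are 6!/(3!·2!) = 60 arrangements of TDNDDT in total.
Arrangements with the T's together: treat TT as one letter, giving (5)!/(3!) = 20.
Hence 60 − 20 = 40.

40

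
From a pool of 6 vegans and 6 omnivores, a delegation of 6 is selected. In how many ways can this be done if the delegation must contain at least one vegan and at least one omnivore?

922

With no constraint there are C(12,6) = 924 possible selections.
Subtract selections that omit an entire group: no vegans → C(6,6) = 1; no omnivores → C(6,6) = 1.
Both groups omitted at once is impossible, so 924 − 2 = 922.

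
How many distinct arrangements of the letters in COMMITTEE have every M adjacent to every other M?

10080

Treat the 2 copies of M as a single block. The multiset to arrange is then {MM, C, E, E, I, O, T, T}, 8 items in all.
That gives (8)!/(2!·2!) = 10080 arrangements.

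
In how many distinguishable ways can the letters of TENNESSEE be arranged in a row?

The 9 letters of TENNESSEE have repeats: E appearing 4 times, N appearing twice, and S appearing twice.
Dividing 9! = 362880 by 4!·2!·2! = 96 for the repeated letters gives 3780.

3780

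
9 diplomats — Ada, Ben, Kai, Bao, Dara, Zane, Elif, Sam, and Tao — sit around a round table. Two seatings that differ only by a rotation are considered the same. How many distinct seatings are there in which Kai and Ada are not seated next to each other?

All circular seatings of 9 people number (8)! = 40320.
Seatings with Kai beside Ada: treat them as a block with 2 internal orders, giving 2 × (7)! = 10080.
Subtracting, 40320 − 10080 = 30240.

30240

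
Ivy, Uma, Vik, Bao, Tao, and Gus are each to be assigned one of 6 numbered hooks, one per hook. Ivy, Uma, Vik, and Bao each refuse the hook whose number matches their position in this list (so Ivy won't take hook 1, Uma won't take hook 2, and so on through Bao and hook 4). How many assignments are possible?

Let Aᵢ (for 1 ≤ i ≤ 4) be the placements that put person i in their forbidden hook. Any j of these fix j positions, leaving (6−j)! ways to fill the rest, and there are C(4,j) ways to pick which j.
By inclusion–exclusion, the number of valid placements is Σ_{j=0}^{4} (−1)^j C(4,j)·(6−j)!.
Computing: 720 − 480 + 144 − 24 + 2 = 362.

362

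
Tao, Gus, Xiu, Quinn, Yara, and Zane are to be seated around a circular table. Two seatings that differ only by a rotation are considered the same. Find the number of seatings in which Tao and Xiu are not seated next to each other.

Without the restriction there are (5)! = 120 seatings.
Seatings with Tao beside Xiu: treat them as a block with 2 internal orders, giving 2 × (4)! = 48.
Subtracting, 120 − 48 = 72.

72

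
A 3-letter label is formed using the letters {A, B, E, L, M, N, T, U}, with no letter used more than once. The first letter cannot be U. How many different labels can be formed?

294

The first letter has 8−1 = 7 choices (anything except U).
The remaining 2 letters are filled from the other 7 symbols without repetition: 7 × 6 = 42.
Total: 7 × 42 = 294.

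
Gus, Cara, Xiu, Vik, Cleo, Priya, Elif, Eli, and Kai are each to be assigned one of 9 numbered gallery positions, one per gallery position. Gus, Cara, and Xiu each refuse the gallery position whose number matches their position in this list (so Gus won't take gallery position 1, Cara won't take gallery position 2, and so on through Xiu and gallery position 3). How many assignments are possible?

Let Aᵢ (for i ∈ {1, 2, 3}) be the placements that put person i in their forbidden gallery position. Any j of these fix j positions, leaving (9−j)! ways to fill the rest, and there are C(3,j) ways to pick which j.
By inclusion–exclusion, the number of valid placements is Σ_{j=0}^{3} (−1)^j C(3,j)·(9−j)!.
Computing: 362880 − 120960 + 15120 − 720 = 256320.

256320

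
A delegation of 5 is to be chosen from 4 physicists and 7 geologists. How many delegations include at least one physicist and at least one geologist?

441

Unrestricted: C(11,5) = 462 ways to pick any 5 of the 11.
Subtract selections that omit an entire group: no physicists → C(7,5) = 21; no geologists → C(4,5) = 0.
Both groups omitted at once is impossible, so 462 − 21 = 441.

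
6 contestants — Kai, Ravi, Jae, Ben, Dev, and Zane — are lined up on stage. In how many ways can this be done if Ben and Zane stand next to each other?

Treat {Ben, Zane} as a single unit. There are 5 units to order, and the pair itself can be ordered 2 ways.
So the count is 2·(5)! = 240.

240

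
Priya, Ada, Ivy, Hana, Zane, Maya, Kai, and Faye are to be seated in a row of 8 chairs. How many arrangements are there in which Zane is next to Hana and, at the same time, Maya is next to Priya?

Treat {Zane,Hana} as one block (2 orders) and {Maya,Priya} as another (2 orders).
That leaves 6 units to arrange: 2 × 2 × 6! = 4 × 720 = 2880.

2880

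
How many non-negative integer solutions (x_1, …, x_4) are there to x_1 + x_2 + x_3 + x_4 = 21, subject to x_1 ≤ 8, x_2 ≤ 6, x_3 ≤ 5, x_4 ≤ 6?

35

Ignoring the caps, the number of non-negative solutions to x_1+…+x_4 = 21 is C(24,3) = 2024.
Subtract solutions that violate a single cap (substitute x_i' = x_i − (cap_i+1)): x_1 ≥ 9 gives C(15,3) = 455; x_2 ≥ 7 gives C(17,3) = 680; x_3 ≥ 6 gives C(18,3) = 816; x_4 ≥ 7 gives C(17,3) = 680. Together 2631.
Add back pairs where two caps are both exceeded: 56 + 84 + 56 + 165 + 120 + 165 = 646.
Subtract triples: 0 + 0 + 0 + 4 = 4.
By inclusion–exclusion the count is 2024 − 2631 + 646 − 4 = 35.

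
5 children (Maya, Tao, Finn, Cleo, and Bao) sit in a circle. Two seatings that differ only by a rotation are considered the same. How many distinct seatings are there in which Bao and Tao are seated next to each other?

12

Glue Bao and Tao into a block (2 internal orders). Seating 4 units around a circle gives (3)! arrangements.
So 2 × (3)! = 2 × 6 = 12.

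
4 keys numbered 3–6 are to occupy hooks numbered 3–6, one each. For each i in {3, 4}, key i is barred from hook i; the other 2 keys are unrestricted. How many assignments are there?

14

Let Aᵢ (for i ∈ {3, 4}) be the placements that put key i in its forbidden hook. Any j of these fix j positions, leaving (4−j)! ways to fill the rest, and there are C(2,j) ways to pick which j.
By inclusion–exclusion, the number of valid placements is Σ_{j=0}^{2} (−1)^j C(2,j)·(4−j)!.
Computing: 24 − 12 + 2 = 14.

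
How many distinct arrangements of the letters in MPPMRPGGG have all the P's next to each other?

420

Treat the 3 copies of P as a single block. The multiset to arrange is then {PPP, G, G, G, M, M, R}, 7 items in all.
That gives (7)!/(3!·2!) = 420 arrangements.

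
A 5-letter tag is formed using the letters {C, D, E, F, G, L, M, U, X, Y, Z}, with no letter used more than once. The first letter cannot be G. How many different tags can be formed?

The first letter has 11−1 = 10 choices (anything except G).
The remaining 4 letters are filled from the other 10 symbols without repetition: 10 × 9 × 8 × 7 = 5040.
Total: 10 × 5040 = 50400.

50400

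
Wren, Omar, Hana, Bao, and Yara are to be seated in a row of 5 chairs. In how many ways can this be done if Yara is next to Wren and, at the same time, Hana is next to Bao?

24

Treat {Yara,Wren} as one block (2 orders) and {Hana,Bao} as another (2 orders).
That leaves 3 units to arrange: 2 × 2 × 3! = 4 × 6 = 24.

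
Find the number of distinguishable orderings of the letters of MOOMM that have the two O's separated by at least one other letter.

There are 5!/(3!·2!) = 10 arrangements of MOOMM in total.
If the two O's are adjacent, glue them into one block, leaving 4 items to arrange: (4)!/(3!) = 4 ways.
Hence 10 − 4 = 6.

6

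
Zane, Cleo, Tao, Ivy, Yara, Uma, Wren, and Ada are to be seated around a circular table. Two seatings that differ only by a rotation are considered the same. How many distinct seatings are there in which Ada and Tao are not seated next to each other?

3600

Without the restriction there are (7)! = 5040 seatings.
Seatings with Ada beside Tao: treat them as a block with 2 internal orders, giving 2 × (6)! = 1440.
Subtracting, 5040 − 1440 = 3600.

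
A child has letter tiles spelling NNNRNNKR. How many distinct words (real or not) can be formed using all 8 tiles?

NNNRNNKR has 8 letters with N appearing 5 times and R appearing twice.
Dividing 8! = 40320 by 5!·2! = 240 for the repeated letters gives 168.

168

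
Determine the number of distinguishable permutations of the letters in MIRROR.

MIRROR has 6 letters with R appearing 3 times.
Dividing 6! = 720 by 3! = 6 for the repeated letters gives 120.

120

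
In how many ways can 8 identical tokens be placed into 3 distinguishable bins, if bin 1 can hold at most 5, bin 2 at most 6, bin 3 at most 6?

Ignoring the caps, the number of non-negative solutions to x_1+…+x_3 = 8 is C(10,2) = 45.
Subtract solutions that violate a single cap (substitute x_i' = x_i − (cap_i+1)): x_1 ≥ 6 gives C(4,2) = 6; x_2 ≥ 7 gives C(3,2) = 3; x_3 ≥ 7 gives C(3,2) = 3. Together 12.
No two caps can be exceeded simultaneously, so the pair terms are all 0.
By inclusion–exclusion the count is 45 − 12 + 0 = 33.

33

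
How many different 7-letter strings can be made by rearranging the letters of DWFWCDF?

DWFWCDF has 7 letters with D appearing twice, F appearing twice, and W appearing twice.
So there are 7! / (2!·2!·2!) = 630 distinguishable arrangements.

630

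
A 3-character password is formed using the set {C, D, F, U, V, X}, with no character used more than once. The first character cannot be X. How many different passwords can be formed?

The first character has 6−1 = 5 choices (anything except X).
The remaining 2 characters are filled from the other 5 symbols without repetition: 5 × 4 = 20.
Total: 5 × 20 = 100.

100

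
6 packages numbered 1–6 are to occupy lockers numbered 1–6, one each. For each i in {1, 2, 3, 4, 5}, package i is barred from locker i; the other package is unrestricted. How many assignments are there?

309

Let Aᵢ (for 1 ≤ i ≤ 5) be the placements that put package i in its forbidden locker. Any j of these fix j positions, leaving (6−j)! ways to fill the rest, and there are C(5,j) ways to pick which j.
By inclusion–exclusion, the number of valid placements is Σ_{j=0}^{5} (−1)^j C(5,j)·(6−j)!.
Computing: 720 − 600 + 240 − 60 + 10 − 1 = 309.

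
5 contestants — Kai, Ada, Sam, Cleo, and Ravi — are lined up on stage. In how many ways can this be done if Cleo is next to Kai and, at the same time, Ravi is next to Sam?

Treat {Cleo,Kai} as one block (2 orders) and {Ravi,Sam} as another (2 orders).
That leaves 3 units to arrange: 2 × 2 × 3! = 4 × 6 = 24.

24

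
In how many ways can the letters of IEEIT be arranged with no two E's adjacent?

18

Total arrangements of IEEIT: 5!/(2!·2!) = 30.
If the two E's are adjacent, glue them into one block, leaving 4 items to arrange: (4)!/(2!) = 12 ways.
Subtracting, 30 − 12 = 18 arrangements keep the E's apart.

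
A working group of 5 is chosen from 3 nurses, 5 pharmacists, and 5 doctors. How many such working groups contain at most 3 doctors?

Split by how many doctors are chosen (0 through 3).
Sum: C(5,0)·C(8,5) + C(5,1)·C(8,4) + C(5,2)·C(8,3) + C(5,3)·C(8,2) = 56 + 350 + 560 + 280 = 1246.

1246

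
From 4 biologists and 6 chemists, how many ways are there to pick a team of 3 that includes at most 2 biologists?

Split by how many biologists are chosen (0 through 2).
Sum: C(4,0)·C(6,3) + C(4,1)·C(6,2) + C(4,2)·C(6,1) = 20 + 60 + 36 = 116.

116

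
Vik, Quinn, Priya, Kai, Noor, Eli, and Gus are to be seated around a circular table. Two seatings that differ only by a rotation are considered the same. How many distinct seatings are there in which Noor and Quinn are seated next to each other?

Treat {Noor, Quinn} as one unit (2 internal orders) and seat the resulting 6 units around the table: (5)! circular arrangements.
So 2 × (5)! = 2 × 120 = 240.

240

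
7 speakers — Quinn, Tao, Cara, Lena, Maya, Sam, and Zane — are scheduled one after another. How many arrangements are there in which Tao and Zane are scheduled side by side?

1440

Glue Tao and Zane into one block (2 internal orders), leaving 6 units to arrange in a row.
That gives 2 × 6! = 2 × 720 = 1440.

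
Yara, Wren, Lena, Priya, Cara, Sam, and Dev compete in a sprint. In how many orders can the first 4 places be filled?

There are 7 choices for 1st place, 6 for 2nd, and so on down to 4 for position 4.
That gives 7 × 6 × 5 × 4 = 840.

840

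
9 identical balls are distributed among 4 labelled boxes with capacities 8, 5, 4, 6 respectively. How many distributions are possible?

Ignoring the caps, the number of non-negative solutions to x_1+…+x_4 = 9 is C(12,3) = 220.
Subtract solutions that violate a single cap (substitute x_i' = x_i − (cap_i+1)): x_1 ≥ 9 gives C(3,3) = 1; x_2 ≥ 6 gives C(6,3) = 20; x_3 ≥ 5 gives C(7,3) = 35; x_4 ≥ 7 gives C(5,3) = 10. Together 66.
No two caps can be exceeded simultaneously, so the pair terms are all 0.
By inclusion–exclusion the count is 220 − 66 + 0 = 154.

154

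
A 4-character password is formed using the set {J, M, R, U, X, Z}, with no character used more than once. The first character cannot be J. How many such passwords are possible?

The first character has 6−1 = 5 choices (anything except J).
The remaining 3 characters are filled from the other 5 symbols without repetition: 5 × 4 × 3 = 60.
Total: 5 × 60 = 300.

300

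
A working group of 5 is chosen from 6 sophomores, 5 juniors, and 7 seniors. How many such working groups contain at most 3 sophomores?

8382

Split by how many sophomores are chosen (0 through 3).
Sum: C(6,0)·C(12,5) + C(6,1)·C(12,4) + C(6,2)·C(12,3) + C(6,3)·C(12,2) = 792 + 2970 + 3300 + 1320 = 8382.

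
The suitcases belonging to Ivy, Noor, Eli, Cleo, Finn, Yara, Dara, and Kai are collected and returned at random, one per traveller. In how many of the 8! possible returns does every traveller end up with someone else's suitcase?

Count assignments avoiding every fixed point. For any j of the 8 travellers fixed to their own suitcase, the other 8−j can be arranged in (8−j)! ways.
By inclusion–exclusion this is Σ_{j=0}^{8} (−1)^j C(8,j)·(8−j)!.
Computing: 40320 − 40320 + 20160 − 6720 + 1680 − 336 + 56 − 8 + 1 = 14833.

14833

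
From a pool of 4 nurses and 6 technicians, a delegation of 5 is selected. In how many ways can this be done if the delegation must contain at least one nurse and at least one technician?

246

Unrestricted: C(10,5) = 252 ways to pick any 5 of the 10.
Subtract selections that omit an entire group: no nurses → C(6,5) = 6; no technicians → C(4,5) = 0.
Both groups omitted at once is impossible, so 252 − 6 = 246.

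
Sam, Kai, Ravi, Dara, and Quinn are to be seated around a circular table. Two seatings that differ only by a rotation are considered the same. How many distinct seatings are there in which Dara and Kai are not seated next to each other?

12

All circular seatings of 5 people number (4)! = 24.
Seatings with Dara beside Kai: treat them as a block with 2 internal orders, giving 2 × (3)! = 12.
Subtracting, 24 − 12 = 12.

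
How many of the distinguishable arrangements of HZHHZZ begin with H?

10

Fix H in the first position and arrange the remaining 5 letters.
Those 5 letters have H appearing twice and Z appearing 3 times, giving (5)!/(3!·2!) = 10.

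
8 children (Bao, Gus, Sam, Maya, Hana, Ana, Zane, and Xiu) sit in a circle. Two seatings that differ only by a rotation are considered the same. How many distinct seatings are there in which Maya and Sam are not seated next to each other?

Without the restriction there are (7)! = 5040 seatings.
Those with Maya next to Sam: fuse the pair into one unit and seat 7 units around a circle — 2·(6)! = 1440.
Subtracting, 5040 − 1440 = 3600.

3600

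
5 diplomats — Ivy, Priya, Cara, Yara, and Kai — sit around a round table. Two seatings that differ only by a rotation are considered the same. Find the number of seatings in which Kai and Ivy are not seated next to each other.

All circular seatings of 5 people number (4)! = 24.
Those with Kai next to Ivy: fuse the pair into one unit and seat 4 units around a circle — 2·(3)! = 12.
Subtracting, 24 − 12 = 12.

12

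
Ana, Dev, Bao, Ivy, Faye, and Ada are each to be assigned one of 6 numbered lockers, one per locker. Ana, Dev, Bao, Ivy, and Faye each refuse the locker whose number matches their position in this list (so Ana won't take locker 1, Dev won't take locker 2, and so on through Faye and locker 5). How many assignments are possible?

Let Aᵢ (for 1 ≤ i ≤ 5) be the placements that put person i in their forbidden locker. Any j of these fix j positions, leaving (6−j)! ways to fill the rest, and there are C(5,j) ways to pick which j.
By inclusion–exclusion, the number of valid placements is Σ_{j=0}^{5} (−1)^j C(5,j)·(6−j)!.
Computing: 720 − 600 + 240 − 60 + 10 − 1 = 309.

309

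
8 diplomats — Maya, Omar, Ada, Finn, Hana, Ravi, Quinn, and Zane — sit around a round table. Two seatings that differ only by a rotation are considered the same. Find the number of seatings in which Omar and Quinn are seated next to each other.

1440

Treat {Omar, Quinn} as one unit (2 internal orders) and seat the resulting 7 units around the table: (6)! circular arrangements.
So 2 × (6)! = 2 × 720 = 1440.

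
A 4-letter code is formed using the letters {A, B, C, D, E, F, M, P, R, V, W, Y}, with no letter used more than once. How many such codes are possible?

With no repetition, fill the 4 letters in order: 12 choices, then 11, down to 9.
12 × 11 × 10 × 9 = 11880.

11880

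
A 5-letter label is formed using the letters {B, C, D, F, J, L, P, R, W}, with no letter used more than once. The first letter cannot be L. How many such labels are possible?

The first letter has 9−1 = 8 choices (anything except L).
The remaining 4 letters are filled from the other 8 symbols without repetition: 8 × 7 × 6 × 5 = 1680.
Total: 8 × 1680 = 13440.

13440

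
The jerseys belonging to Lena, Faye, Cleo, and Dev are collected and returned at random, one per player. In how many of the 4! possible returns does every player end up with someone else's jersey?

This is the derangement count D_4: permutations of 4 items with no fixed point.
By inclusion–exclusion this is Σ_{j=0}^{4} (−1)^j C(4,j)·(4−j)!.
Computing: 24 − 24 + 12 − 4 + 1 = 9.

9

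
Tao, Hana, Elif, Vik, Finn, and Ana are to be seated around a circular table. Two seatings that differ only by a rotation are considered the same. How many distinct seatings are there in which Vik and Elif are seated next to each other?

48

Glue Vik and Elif into a block (2 internal orders). Seating 5 units around a circle gives (4)! arrangements.
So 2 × (4)! = 2 × 24 = 48.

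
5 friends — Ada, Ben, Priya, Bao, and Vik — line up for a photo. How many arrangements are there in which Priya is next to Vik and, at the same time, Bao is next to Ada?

Treat {Priya,Vik} as one block (2 orders) and {Bao,Ada} as another (2 orders).
That leaves 3 units to arrange: 2 × 2 × 3! = 4 × 6 = 24.

24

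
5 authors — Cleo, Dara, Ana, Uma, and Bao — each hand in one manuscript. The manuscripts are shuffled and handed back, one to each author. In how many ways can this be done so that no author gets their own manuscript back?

Count assignments avoiding every fixed point. For any j of the 5 authors fixed to their own manuscript, the other 5−j can be arranged in (5−j)! ways.
By inclusion–exclusion this is Σ_{j=0}^{5} (−1)^j C(5,j)·(5−j)!.
Computing: 120 − 120 + 60 − 20 + 5 − 1 = 44.

44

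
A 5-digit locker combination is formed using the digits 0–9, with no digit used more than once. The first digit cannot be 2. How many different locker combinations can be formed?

The first digit has 10−1 = 9 choices (anything except 2).
The remaining 4 digits are filled from the other 9 symbols without repetition: 9 × 8 × 7 × 6 = 3024.
Total: 9 × 3024 = 27216.

27216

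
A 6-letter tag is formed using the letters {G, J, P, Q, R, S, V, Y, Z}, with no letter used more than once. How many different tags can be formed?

With no repetition, fill the 6 letters in order: 9 choices, then 8, down to 4.
9 × 8 × 7 × 6 × 5 × 4 = 60480.

60480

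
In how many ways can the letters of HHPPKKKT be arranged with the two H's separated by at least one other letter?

There are 8!/(3!·2!·2!) = 1680 arrangements of HHPPKKKT in total.
If the two H's are adjacent, glue them into one block, leaving 7 items to arrange: (7)!/(3!·2!) = 420 ways.
Subtracting, 1680 − 420 = 1260 arrangements keep the H's apart.

1260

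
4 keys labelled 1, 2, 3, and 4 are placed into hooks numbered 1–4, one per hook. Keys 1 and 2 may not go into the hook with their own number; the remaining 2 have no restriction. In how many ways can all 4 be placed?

14

Let Aᵢ (for i ∈ {1, 2}) be the placements that put key i in its forbidden hook. Any j of these fix j positions, leaving (4−j)! ways to fill the rest, and there are C(2,j) ways to pick which j.
By inclusion–exclusion, the number of valid placements is Σ_{j=0}^{2} (−1)^j C(2,j)·(4−j)!.
Computing: 24 − 12 + 2 = 14.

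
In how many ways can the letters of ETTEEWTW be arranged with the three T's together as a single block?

Treat the 3 copies of T as a single block. The multiset to arrange is then {TTT, E, E, E, W, W}, 6 items in all.
That gives (6)!/(3!·2!) = 60 arrangements.

60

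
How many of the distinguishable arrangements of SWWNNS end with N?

30

With the last slot taken by N, it remains to arrange the other 5 letters (SWWNS).
Those 5 letters have S appearing twice and W appearing twice, giving (5)!/(2!·2!) = 30.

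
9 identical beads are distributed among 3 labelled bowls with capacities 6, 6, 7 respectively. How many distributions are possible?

40

Without the upper bounds there are C(11,2) = 55 ways to split 9 among 3 bowls.
Subtract solutions that violate a single cap (substitute x_i' = x_i − (cap_i+1)): x_1 ≥ 7 gives C(4,2) = 6; x_2 ≥ 7 gives C(4,2) = 6; x_3 ≥ 8 gives C(3,2) = 3. Together 15.
No two caps can be exceeded simultaneously, so the pair terms are all 0.
By inclusion–exclusion the count is 55 − 15 + 0 = 40.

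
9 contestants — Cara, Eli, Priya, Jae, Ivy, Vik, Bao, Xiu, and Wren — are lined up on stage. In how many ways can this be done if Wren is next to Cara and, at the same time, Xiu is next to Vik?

20160

Treat {Wren,Cara} as one block (2 orders) and {Xiu,Vik} as another (2 orders).
That leaves 7 units to arrange: 2 × 2 × 7! = 4 × 5040 = 20160.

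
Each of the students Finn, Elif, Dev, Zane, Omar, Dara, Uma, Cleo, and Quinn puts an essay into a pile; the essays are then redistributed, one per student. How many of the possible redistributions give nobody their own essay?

133496

Let Aᵢ be the assignments in which student i gets their own essay. We want the size of the complement of A₁∪…∪A_9.
By inclusion–exclusion this is Σ_{j=0}^{9} (−1)^j C(9,j)·(9−j)!.
Computing: 362880 − 362880 + 181440 − 60480 + 15120 − 3024 + 504 − 72 + 9 − 1 = 133496.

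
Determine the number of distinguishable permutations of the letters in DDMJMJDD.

420

DDMJMJDD has 8 letters with D appearing 4 times, J appearing twice, and M appearing twice.
The number of distinct arrangements is 8!/(4!·2!·2!) = 40320/96 = 420.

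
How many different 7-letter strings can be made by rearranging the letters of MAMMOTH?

840

Letter multiplicities in MAMMOTH: A×1, H×1, M×3, O×1, T×1.
Dividing 7! = 5040 by 3! = 6 for the repeated letters gives 840.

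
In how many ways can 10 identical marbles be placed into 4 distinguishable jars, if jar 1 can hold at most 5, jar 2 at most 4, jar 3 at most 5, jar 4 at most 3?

Ignoring the caps, the number of non-negative solutions to x_1+…+x_4 = 10 is C(13,3) = 286.
Subtract solutions that violate a single cap (substitute x_i' = x_i − (cap_i+1)): x_1 ≥ 6 gives C(7,3) = 35; x_2 ≥ 5 gives C(8,3) = 56; x_3 ≥ 6 gives C(7,3) = 35; x_4 ≥ 4 gives C(9,3) = 84. Together 210.
Add back pairs where two caps are both exceeded: 0 + 0 + 1 + 0 + 4 + 1 = 6.
By inclusion–exclusion the count is 286 − 210 + 6 = 82.

82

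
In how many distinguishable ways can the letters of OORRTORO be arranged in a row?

Letter multiplicities in OORRTORO: O×4, R×3, T×1.
So there are 8! / (4!·3!) = 280 distinguishable arrangements.

280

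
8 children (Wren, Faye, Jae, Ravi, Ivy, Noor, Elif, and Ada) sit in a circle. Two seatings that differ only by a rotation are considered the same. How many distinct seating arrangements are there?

Seat Wren anywhere (absorbing the rotational symmetry), then permute the other 7: (7)! = 5040.

5040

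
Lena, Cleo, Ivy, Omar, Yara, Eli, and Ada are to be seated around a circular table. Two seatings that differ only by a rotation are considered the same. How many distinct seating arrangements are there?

Around a circle, 7 distinct people have 7!/7 = (6)! = 720 rotationally distinct seatings.

720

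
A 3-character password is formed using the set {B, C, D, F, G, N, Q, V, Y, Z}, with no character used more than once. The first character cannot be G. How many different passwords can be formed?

648

The first character has 10−1 = 9 choices (anything except G).
The remaining 2 characters are filled from the other 9 symbols without repetition: 9 × 8 = 72.
Total: 9 × 72 = 648.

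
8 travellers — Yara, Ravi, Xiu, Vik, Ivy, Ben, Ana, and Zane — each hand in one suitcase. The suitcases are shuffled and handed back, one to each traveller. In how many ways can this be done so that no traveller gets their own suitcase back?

Count assignments avoiding every fixed point. For any j of the 8 travellers fixed to their own suitcase, the other 8−j can be arranged in (8−j)! ways.
By inclusion–exclusion this is Σ_{j=0}^{8} (−1)^j C(8,j)·(8−j)!.
Computing: 40320 − 40320 + 20160 − 6720 + 1680 − 336 + 56 − 8 + 1 = 14833.

14833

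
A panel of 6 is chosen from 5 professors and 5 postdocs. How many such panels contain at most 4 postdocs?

Split by how many postdocs are chosen (0 through 4).
Sum: C(5,0)·C(5,6) + C(5,1)·C(5,5) + C(5,2)·C(5,4) + C(5,3)·C(5,3) + C(5,4)·C(5,2) = 0 + 5 + 50 + 100 + 50 = 205.

205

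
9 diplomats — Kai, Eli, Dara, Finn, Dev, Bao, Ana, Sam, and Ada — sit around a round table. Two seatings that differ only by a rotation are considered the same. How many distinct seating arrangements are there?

Fix one person's seat to break rotational symmetry; the remaining 8 people can be arranged in (8)! = 40320 ways.

40320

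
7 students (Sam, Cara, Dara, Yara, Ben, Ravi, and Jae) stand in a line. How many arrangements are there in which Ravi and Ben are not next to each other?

3600

Of the 7! = 5040 arrangements, those with Ravi and Ben adjacent number 2 × 6! = 1440 (treat the pair as a block with 2 internal orders).
So 5040 − 1440 = 3600 arrangements keep them apart.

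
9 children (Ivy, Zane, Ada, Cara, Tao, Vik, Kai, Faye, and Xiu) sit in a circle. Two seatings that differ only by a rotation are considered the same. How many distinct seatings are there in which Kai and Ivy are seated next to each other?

10080

Glue Kai and Ivy into a block (2 internal orders). Seating 8 units around a circle gives (7)! arrangements.
So 2 × (7)! = 2 × 5040 = 10080.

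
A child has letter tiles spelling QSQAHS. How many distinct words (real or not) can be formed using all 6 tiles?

The 6 letters of QSQAHS have repeats: Q appearing twice and S appearing twice.
The number of distinct arrangements is 6!/(2!·2!) = 720/4 = 180.

180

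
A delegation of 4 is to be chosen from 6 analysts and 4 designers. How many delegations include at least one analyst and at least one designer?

Unrestricted: C(10,4) = 210 ways to pick any 4 of the 10.
Subtract selections that omit an entire group: no analysts → C(4,4) = 1; no designers → C(6,4) = 15.
Both groups omitted at once is impossible, so 210 − 16 = 194.

194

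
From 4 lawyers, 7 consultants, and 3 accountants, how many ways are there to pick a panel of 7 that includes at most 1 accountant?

1716

Split by how many accountants are chosen (0 through 1).
Sum: C(3,0)·C(11,7) + C(3,1)·C(11,6) = 330 + 1386 = 1716.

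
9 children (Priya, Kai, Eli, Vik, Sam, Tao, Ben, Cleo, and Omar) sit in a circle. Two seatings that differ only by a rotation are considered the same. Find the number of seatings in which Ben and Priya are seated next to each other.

10080

Treat {Ben, Priya} as one unit (2 internal orders) and seat the resulting 8 units around the table: (7)! circular arrangements.
So 2 × (7)! = 2 × 5040 = 10080.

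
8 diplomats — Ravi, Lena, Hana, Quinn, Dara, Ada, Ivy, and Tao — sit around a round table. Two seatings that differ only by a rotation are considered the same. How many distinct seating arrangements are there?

5040

Fix one person's seat to break rotational symmetry; the remaining 7 people can be arranged in (7)! = 5040 ways.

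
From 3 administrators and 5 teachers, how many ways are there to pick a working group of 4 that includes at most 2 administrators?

Split by how many administrators are chosen (0 through 2).
Sum: C(3,0)·C(5,4) + C(3,1)·C(5,3) + C(3,2)·C(5,2) = 5 + 30 + 30 = 65.

65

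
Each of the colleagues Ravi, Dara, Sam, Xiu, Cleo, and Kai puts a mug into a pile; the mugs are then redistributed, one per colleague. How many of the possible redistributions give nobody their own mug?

Count assignments avoiding every fixed point. For any j of the 6 colleagues fixed to their own mug, the other 6−j can be arranged in (6−j)! ways.
By inclusion–exclusion this is Σ_{j=0}^{6} (−1)^j C(6,j)·(6−j)!.
Computing: 720 − 720 + 360 − 120 + 30 − 6 + 1 = 265.

265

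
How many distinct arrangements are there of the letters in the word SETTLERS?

5040

SETTLERS has 8 letters with E appearing twice, S appearing twice, and T appearing twice.
Dividing 8! = 40320 by 2!·2!·2! = 8 for the repeated letters gives 5040.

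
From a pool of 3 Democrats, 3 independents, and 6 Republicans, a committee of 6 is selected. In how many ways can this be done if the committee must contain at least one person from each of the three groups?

756

With no constraint there are C(12,6) = 924 possible selections.
Selections missing a whole group: no Democrats → C(9,6) = 84; no independents → C(9,6) = 84; no Republicans → C(6,6) = 1.
Add back selections omitting two groups (i.e. drawn from a single group): C(3,6) + C(3,6) + C(6,6) = 1.
By inclusion–exclusion: 924 − 169 + 1 = 756.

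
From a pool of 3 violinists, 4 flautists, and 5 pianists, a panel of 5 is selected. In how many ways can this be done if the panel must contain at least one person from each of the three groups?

Total 5-person selections from all 12: C(12,5) = 792.
Subtract selections that omit an entire group: no violinists → C(9,5) = 126; no flautists → C(8,5) = 56; no pianists → C(7,5) = 21.
Add back selections omitting two groups (i.e. drawn from a single group): C(3,5) + C(4,5) + C(5,5) = 1.
By inclusion–exclusion: 792 − 203 + 1 = 590.

590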